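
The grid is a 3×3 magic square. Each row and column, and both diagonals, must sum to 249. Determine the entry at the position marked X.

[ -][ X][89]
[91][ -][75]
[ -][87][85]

Row 2 must total 249; the given cells sum to 166, so (2,2) = 83.
Using row 3: 87 + 85 + ? → (3,1) = 249 − 172 = 77.
The remaining cell in column 1 is (1,1) = 249 − 168 = 81.
Column 2 must total 249; the given cells sum to 170, so (1,2) = 79.

79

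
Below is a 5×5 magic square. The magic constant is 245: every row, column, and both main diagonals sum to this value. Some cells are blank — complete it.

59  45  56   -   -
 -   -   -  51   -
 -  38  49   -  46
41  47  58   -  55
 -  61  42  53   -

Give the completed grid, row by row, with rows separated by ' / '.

59 45 56 37 48 / 43 54 40 51 57 / 52 38 49 60 46 / 41 47 58 44 55 / 50 61 42 53 39

Row 4 must total 245; the given cells sum to 201, so (4,4) = 44.
Column 2: 45 + 38 + 47 + 61 + ? = 245, so (2,2) = 54.
Column 3: 56 + 49 + 58 + 42 + ? = 245, so (2,3) = 40.
From main diagonal, 245 − (59 + 54 + 49 + 44) gives (5,5) = 39.
Row 5 needs 245; the known cells sum to 195, so (5,1) = 50.
Using anti-diagonal: 51 + 49 + 47 + 50 + ? → (1,5) = 245 − 197 = 48.
From row 1, 245 − (59 + 45 + 56 + 48) gives (1,4) = 37.
From column 4, 245 − (37 + 51 + 44 + 53) gives (3,4) = 60.
Using column 5: 48 + 46 + 55 + 39 + ? → (2,5) = 245 − 188 = 57.
Row 2 must total 245; the given cells sum to 202, so (2,1) = 43.
Row 3: 38 + 49 + 60 + 46 + ? = 245, so (3,1) = 52.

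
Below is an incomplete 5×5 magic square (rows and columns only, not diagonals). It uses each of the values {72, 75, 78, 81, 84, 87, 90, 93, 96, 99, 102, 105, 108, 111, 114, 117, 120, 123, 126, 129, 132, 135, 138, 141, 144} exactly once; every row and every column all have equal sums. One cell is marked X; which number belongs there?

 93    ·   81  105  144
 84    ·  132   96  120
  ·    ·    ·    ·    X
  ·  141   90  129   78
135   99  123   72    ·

The 25 entries sum to 2700, so each line sums to 2700/5 = 540.
Using row 1: 93 + 81 + 105 + 144 + ? → (1,2) = 540 − 423 = 117.
From row 2, 540 − (84 + 132 + 96 + 120) gives (2,2) = 108.
Row 4 must total 540; the given cells sum to 438, so (4,1) = 102.
Using row 5: 135 + 99 + 123 + 72 + ? → (5,5) = 540 − 429 = 111.
Using column 1: 93 + 84 + 102 + 135 + ? → (3,1) = 540 − 414 = 126.
Column 2 needs 540; the known cells sum to 465, so (3,2) = 75.
From column 3, 540 − (81 + 132 + 90 + 123) gives (3,3) = 114.
From column 4, 540 − (105 + 96 + 129 + 72) gives (3,4) = 138.
The remaining cell in column 5 is (3,5) = 540 − 453 = 87.

87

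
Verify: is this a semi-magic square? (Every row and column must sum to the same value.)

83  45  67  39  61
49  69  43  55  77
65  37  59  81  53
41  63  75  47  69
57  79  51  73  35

No — column 2 sums to 293 but column 3 sums to 295.

Row 1: 83 + 45 + 67 + 39 + 61 = 295.
Row 2: 49 + 69 + 43 + 55 + 77 = 293.
Row 3: 65 + 37 + 59 + 81 + 53 = 295.
Row 4: 41 + 63 + 75 + 47 + 69 = 295.
Row 5: 57 + 79 + 51 + 73 + 35 = 295.
Column 1: 83 + 49 + 65 + 41 + 57 = 295.
Column 2: 45 + 69 + 37 + 63 + 79 = 293.
Column 3: 67 + 43 + 59 + 75 + 51 = 295.
Column 4: 39 + 55 + 81 + 47 + 73 = 295.
Column 5: 61 + 77 + 53 + 69 + 35 = 295.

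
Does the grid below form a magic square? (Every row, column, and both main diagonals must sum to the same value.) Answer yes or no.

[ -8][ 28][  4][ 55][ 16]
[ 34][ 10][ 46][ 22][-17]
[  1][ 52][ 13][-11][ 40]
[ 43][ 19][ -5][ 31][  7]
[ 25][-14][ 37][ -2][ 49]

Row 1: -8 + 28 + 4 + 55 + 16 = 95.
Row 2: 34 + 10 + 46 + 22 + (-17) = 95.
Row 3: 1 + 52 + 13 + (-11) + 40 = 95.
Row 4: 43 + 19 + (-5) + 31 + 7 = 95.
Row 5: 25 + (-14) + 37 + (-2) + 49 = 95.
Column 1: -8 + 34 + 1 + 43 + 25 = 95.
Column 2: 28 + 10 + 52 + 19 + (-14) = 95.
Column 3: 4 + 46 + 13 + (-5) + 37 = 95.
Column 4: 55 + 22 + (-11) + 31 + (-2) = 95.
Column 5: 16 + (-17) + 40 + 7 + 49 = 95.
Main diagonal: -8 + 10 + 13 + 31 + 49 = 95.
Anti-diagonal: 16 + 22 + 13 + 19 + 25 = 95.
All lines sum to 95.

Yes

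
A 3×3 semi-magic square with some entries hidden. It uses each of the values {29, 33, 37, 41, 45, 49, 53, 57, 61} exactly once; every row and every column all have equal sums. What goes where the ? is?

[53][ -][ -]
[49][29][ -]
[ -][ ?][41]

The 9 entries sum to 405, so each line sums to 405/3 = 135.
Row 2 needs 135; the known cells sum to 78, so (2,3) = 57.
Column 1: 53 + 49 + ? = 135, so (3,1) = 33.
The remaining cell in column 3 is (1,3) = 135 − 98 = 37.
Row 1 needs 135; the known cells sum to 90, so (1,2) = 45.
Row 3: 33 + 41 + ? = 135, so (3,2) = 61.

61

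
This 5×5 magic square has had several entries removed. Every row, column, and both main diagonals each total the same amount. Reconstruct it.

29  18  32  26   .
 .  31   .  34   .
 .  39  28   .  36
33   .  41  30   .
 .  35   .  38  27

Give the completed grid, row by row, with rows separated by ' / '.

Main diagonal is already complete: 29 + 31 + 28 + 30 + 27 = 145, so that is the magic constant.
Row 1 needs 145; the known cells sum to 105, so (1,5) = 40.
From column 2, 145 − (18 + 31 + 39 + 35) gives (4,2) = 22.
Using column 4: 26 + 34 + 30 + 38 + ? → (3,4) = 145 − 128 = 17.
From anti-diagonal, 145 − (40 + 34 + 28 + 22) gives (5,1) = 21.
Row 3: 39 + 28 + 17 + 36 + ? = 145, so (3,1) = 25.
The remaining cell in row 4 is (4,5) = 145 − 126 = 19.
From row 5, 145 − (21 + 35 + 38 + 27) gives (5,3) = 24.
From column 1, 145 − (29 + 25 + 33 + 21) gives (2,1) = 37.
Column 3 must total 145; the given cells sum to 125, so (2,3) = 20.
The remaining cell in column 5 is (2,5) = 145 − 122 = 23.

29 18 32 26 40 / 37 31 20 34 23 / 25 39 28 17 36 / 33 22 41 30 19 / 21 35 24 38 27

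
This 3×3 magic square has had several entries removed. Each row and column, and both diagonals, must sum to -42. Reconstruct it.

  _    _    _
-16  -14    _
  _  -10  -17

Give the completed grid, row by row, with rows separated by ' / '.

The remaining cell in row 2 is (2,3) = -42 − (-30) = -12.
Row 3 needs -42; the known cells sum to -27, so (3,1) = -15.
From column 1, -42 − (-16 + (-15)) gives (1,1) = -11.
From column 2, -42 − (-14 + (-10)) gives (1,2) = -18.
From column 3, -42 − (-12 + (-17)) gives (1,3) = -13.

-11 -18 -13 / -16 -14 -12 / -15 -10 -17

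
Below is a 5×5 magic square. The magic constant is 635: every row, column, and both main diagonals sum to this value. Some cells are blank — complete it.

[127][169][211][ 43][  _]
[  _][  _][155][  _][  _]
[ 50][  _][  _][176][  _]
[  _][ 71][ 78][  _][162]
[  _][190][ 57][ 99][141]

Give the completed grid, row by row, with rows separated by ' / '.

127 169 211 43 85 / 106 113 155 197 64 / 50 92 134 176 183 / 204 71 78 120 162 / 148 190 57 99 141

Using row 1: 127 + 169 + 211 + 43 + ? → (1,5) = 635 − 550 = 85.
The remaining cell in row 5 is (5,1) = 635 − 487 = 148.
From column 3, 635 − (211 + 155 + 78 + 57) gives (3,3) = 134.
Using anti-diagonal: 85 + 134 + 71 + 148 + ? → (2,4) = 635 − 438 = 197.
From column 4, 635 − (43 + 197 + 176 + 99) gives (4,4) = 120.
The remaining cell in main diagonal is (2,2) = 635 − 522 = 113.
Using row 4: 71 + 78 + 120 + 162 + ? → (4,1) = 635 − 431 = 204.
The remaining cell in column 1 is (2,1) = 635 − 529 = 106.
Column 2: 169 + 113 + 71 + 190 + ? = 635, so (3,2) = 92.
The remaining cell in row 2 is (2,5) = 635 − 571 = 64.
Using row 3: 50 + 92 + 134 + 176 + ? → (3,5) = 635 − 452 = 183.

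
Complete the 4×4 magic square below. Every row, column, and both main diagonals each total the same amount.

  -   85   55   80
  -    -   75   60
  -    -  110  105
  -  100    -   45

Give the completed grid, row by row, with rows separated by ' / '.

70 85 55 80 / 90 65 75 60 / 35 40 110 105 / 95 100 50 45

Column 4 is already complete: 80 + 60 + 105 + 45 = 290, so that is the magic constant.
From row 1, 290 − (85 + 55 + 80) gives (1,1) = 70.
Using column 3: 55 + 75 + 110 + ? → (4,3) = 290 − 240 = 50.
Main diagonal must total 290; the given cells sum to 225, so (2,2) = 65.
Row 2: 65 + 75 + 60 + ? = 290, so (2,1) = 90.
From row 4, 290 − (100 + 50 + 45) gives (4,1) = 95.
Column 1 must total 290; the given cells sum to 255, so (3,1) = 35.
Column 2: 85 + 65 + 100 + ? = 290, so (3,2) = 40.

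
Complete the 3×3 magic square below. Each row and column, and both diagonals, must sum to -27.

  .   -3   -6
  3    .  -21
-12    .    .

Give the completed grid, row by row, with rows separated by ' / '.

-18 -3 -6 / 3 -9 -21 / -12 -15 0

Row 1: -3 + (-6) + ? = -27, so (1,1) = -18.
From row 2, -27 − (3 + (-21)) gives (2,2) = -9.
Column 2 needs -27; the known cells sum to -12, so (3,2) = -15.
Column 3 needs -27; the known cells sum to -27, so (3,3) = 0.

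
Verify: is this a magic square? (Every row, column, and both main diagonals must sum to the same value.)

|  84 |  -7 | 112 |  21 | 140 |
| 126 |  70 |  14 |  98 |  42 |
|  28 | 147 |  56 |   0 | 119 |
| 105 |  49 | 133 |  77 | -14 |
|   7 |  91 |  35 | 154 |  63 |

Row 1: 84 + (-7) + 112 + 21 + 140 = 350.
Row 2: 126 + 70 + 14 + 98 + 42 = 350.
Row 3: 28 + 147 + 56 + 0 + 119 = 350.
Row 4: 105 + 49 + 133 + 77 + (-14) = 350.
Row 5: 7 + 91 + 35 + 154 + 63 = 350.
Column 1: 84 + 126 + 28 + 105 + 7 = 350.
Column 2: -7 + 70 + 147 + 49 + 91 = 350.
Column 3: 112 + 14 + 56 + 133 + 35 = 350.
Column 4: 21 + 98 + 0 + 77 + 154 = 350.
Column 5: 140 + 42 + 119 + (-14) + 63 = 350.
Main diagonal: 84 + 70 + 56 + 77 + 63 = 350.
Anti-diagonal: 140 + 98 + 56 + 49 + 7 = 350.
All lines sum to 350.

Yes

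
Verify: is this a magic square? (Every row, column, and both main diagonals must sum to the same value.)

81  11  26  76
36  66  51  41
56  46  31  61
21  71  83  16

Row 1: 81 + 11 + 26 + 76 = 194.
Row 2: 36 + 66 + 51 + 41 = 194.
Row 3: 56 + 46 + 31 + 61 = 194.
Row 4: 21 + 71 + 83 + 16 = 191.
Column 1: 81 + 36 + 56 + 21 = 194.
Column 2: 11 + 66 + 46 + 71 = 194.
Column 3: 26 + 51 + 31 + 83 = 191.
Column 4: 76 + 41 + 61 + 16 = 194.
Main diagonal: 81 + 66 + 31 + 16 = 194.
Anti-diagonal: 76 + 51 + 46 + 21 = 194.

No — column 4 sums to 194 but column 3 sums to 191.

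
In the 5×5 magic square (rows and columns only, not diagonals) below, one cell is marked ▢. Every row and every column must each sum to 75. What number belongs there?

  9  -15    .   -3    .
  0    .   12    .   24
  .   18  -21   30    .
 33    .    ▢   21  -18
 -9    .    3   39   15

Row 5 needs 75; the known cells sum to 48, so (5,2) = 27.
Using column 1: 9 + 0 + 33 + (-9) + ? → (3,1) = 75 − 33 = 42.
The remaining cell in column 4 is (2,4) = 75 − 87 = -12.
Using row 2: 0 + 12 + (-12) + 24 + ? → (2,2) = 75 − 24 = 51.
Row 3 needs 75; the known cells sum to 69, so (3,5) = 6.
Column 2: -15 + 51 + 18 + 27 + ? = 75, so (4,2) = -6.
Column 5 needs 75; the known cells sum to 27, so (1,5) = 48.
Row 1 needs 75; the known cells sum to 39, so (1,3) = 36.
From row 4, 75 − (33 + (-6) + 21 + (-18)) gives (4,3) = 45.

45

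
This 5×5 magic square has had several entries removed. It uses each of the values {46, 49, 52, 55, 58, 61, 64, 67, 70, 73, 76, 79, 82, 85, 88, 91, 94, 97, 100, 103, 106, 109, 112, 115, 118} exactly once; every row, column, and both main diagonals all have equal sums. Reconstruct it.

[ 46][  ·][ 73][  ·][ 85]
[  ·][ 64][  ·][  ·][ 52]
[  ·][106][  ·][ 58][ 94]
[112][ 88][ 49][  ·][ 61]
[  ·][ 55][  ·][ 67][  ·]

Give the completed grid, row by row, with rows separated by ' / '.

The 25 entries sum to 2050, so each line sums to 2050/5 = 410.
From row 4, 410 − (112 + 88 + 49 + 61) gives (4,4) = 100.
Using column 2: 64 + 106 + 88 + 55 + ? → (1,2) = 410 − 313 = 97.
The remaining cell in column 5 is (5,5) = 410 − 292 = 118.
The remaining cell in main diagonal is (3,3) = 410 − 328 = 82.
Row 1: 46 + 97 + 73 + 85 + ? = 410, so (1,4) = 109.
The remaining cell in row 3 is (3,1) = 410 − 340 = 70.
Column 4 needs 410; the known cells sum to 334, so (2,4) = 76.
Anti-diagonal: 85 + 76 + 82 + 88 + ? = 410, so (5,1) = 79.
The remaining cell in row 5 is (5,3) = 410 − 319 = 91.
Column 1 needs 410; the known cells sum to 307, so (2,1) = 103.
Column 3 must total 410; the given cells sum to 295, so (2,3) = 115.

46 97 73 109 85 / 103 64 115 76 52 / 70 106 82 58 94 / 112 88 49 100 61 / 79 55 91 67 118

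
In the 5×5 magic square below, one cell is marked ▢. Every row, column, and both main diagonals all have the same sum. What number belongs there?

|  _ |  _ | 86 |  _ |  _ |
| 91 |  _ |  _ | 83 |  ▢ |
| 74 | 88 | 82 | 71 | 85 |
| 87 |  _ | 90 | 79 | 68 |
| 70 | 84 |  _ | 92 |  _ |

Row 3 is complete and sums to 400; that is the magic constant.
Using row 4: 87 + 90 + 79 + 68 + ? → (4,2) = 400 − 324 = 76.
Column 1 must total 400; the given cells sum to 322, so (1,1) = 78.
Column 4 needs 400; the known cells sum to 325, so (1,4) = 75.
Anti-diagonal must total 400; the given cells sum to 311, so (1,5) = 89.
Using row 1: 78 + 86 + 75 + 89 + ? → (1,2) = 400 − 328 = 72.
Using column 2: 72 + 88 + 76 + 84 + ? → (2,2) = 400 − 320 = 80.
Main diagonal needs 400; the known cells sum to 319, so (5,5) = 81.
The remaining cell in row 5 is (5,3) = 400 − 327 = 73.
Column 3 must total 400; the given cells sum to 331, so (2,3) = 69.
Column 5: 89 + 85 + 68 + 81 + ? = 400, so (2,5) = 77.

77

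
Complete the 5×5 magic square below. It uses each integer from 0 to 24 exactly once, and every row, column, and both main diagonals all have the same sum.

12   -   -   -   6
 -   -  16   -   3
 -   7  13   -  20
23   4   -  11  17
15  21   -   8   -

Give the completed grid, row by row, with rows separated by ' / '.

The entries are 0 through 24, which sum to 300, so each line sums to 300/5 = 60.
From row 4, 60 − (23 + 4 + 11 + 17) gives (4,3) = 5.
Column 5: 6 + 3 + 20 + 17 + ? = 60, so (5,5) = 14.
The remaining cell in main diagonal is (2,2) = 60 − 50 = 10.
From anti-diagonal, 60 − (6 + 13 + 4 + 15) gives (2,4) = 22.
Row 2 must total 60; the given cells sum to 51, so (2,1) = 9.
Row 5 needs 60; the known cells sum to 58, so (5,3) = 2.
Column 1 needs 60; the known cells sum to 59, so (3,1) = 1.
From column 2, 60 − (10 + 7 + 4 + 21) gives (1,2) = 18.
Column 3 needs 60; the known cells sum to 36, so (1,3) = 24.
Row 1 must total 60; the given cells sum to 60, so (1,4) = 0.
From row 3, 60 − (1 + 7 + 13 + 20) gives (3,4) = 19.

12 18 24 0 6 / 9 10 16 22 3 / 1 7 13 19 20 / 23 4 5 11 17 / 15 21 2 8 14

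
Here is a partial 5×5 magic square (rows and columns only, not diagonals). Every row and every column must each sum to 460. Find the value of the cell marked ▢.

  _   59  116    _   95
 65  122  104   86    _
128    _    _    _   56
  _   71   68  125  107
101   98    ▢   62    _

80

Row 2 must total 460; the given cells sum to 377, so (2,5) = 83.
The remaining cell in row 4 is (4,1) = 460 − 371 = 89.
The remaining cell in column 1 is (1,1) = 460 − 383 = 77.
Column 2: 59 + 122 + 71 + 98 + ? = 460, so (3,2) = 110.
The remaining cell in column 5 is (5,5) = 460 − 341 = 119.
Row 1 needs 460; the known cells sum to 347, so (1,4) = 113.
Row 5: 101 + 98 + 62 + 119 + ? = 460, so (5,3) = 80.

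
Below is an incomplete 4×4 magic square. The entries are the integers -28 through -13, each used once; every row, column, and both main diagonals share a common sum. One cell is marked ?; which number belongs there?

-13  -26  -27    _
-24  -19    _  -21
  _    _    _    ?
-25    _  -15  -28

The entries are -28 through -13, which sum to -328, so each line sums to -328/4 = -82.
Row 1: -13 + (-26) + (-27) + ? = -82, so (1,4) = -16.
Row 2 must total -82; the given cells sum to -64, so (2,3) = -18.
Using row 4: -25 + (-15) + (-28) + ? → (4,2) = -82 − (-68) = -14.
Column 1: -13 + (-24) + (-25) + ? = -82, so (3,1) = -20.
Column 2: -26 + (-19) + (-14) + ? = -82, so (3,2) = -23.
The remaining cell in column 3 is (3,3) = -82 − (-60) = -22.
From column 4, -82 − (-16 + (-21) + (-28)) gives (3,4) = -17.

-17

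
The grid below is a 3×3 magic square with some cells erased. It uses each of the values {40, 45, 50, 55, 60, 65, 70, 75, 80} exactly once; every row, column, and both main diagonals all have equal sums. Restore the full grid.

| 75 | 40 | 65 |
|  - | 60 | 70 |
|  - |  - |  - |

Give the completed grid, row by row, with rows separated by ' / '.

75 40 65 / 50 60 70 / 55 80 45

The 9 entries sum to 540, so each line sums to 540/3 = 180.
Using row 2: 60 + 70 + ? → (2,1) = 180 − 130 = 50.
Using column 1: 75 + 50 + ? → (3,1) = 180 − 125 = 55.
Using column 2: 40 + 60 + ? → (3,2) = 180 − 100 = 80.
From column 3, 180 − (65 + 70) gives (3,3) = 45.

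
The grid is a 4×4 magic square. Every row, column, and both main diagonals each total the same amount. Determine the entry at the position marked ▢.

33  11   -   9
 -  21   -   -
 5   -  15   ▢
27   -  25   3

29

Main diagonal is complete and sums to 72; that is the magic constant.
Row 1: 33 + 11 + 9 + ? = 72, so (1,3) = 19.
From row 4, 72 − (27 + 25 + 3) gives (4,2) = 17.
The remaining cell in column 1 is (2,1) = 72 − 65 = 7.
The remaining cell in column 2 is (3,2) = 72 − 49 = 23.
From column 3, 72 − (19 + 15 + 25) gives (2,3) = 13.
Using row 2: 7 + 21 + 13 + ? → (2,4) = 72 − 41 = 31.
Row 3 needs 72; the known cells sum to 43, so (3,4) = 29.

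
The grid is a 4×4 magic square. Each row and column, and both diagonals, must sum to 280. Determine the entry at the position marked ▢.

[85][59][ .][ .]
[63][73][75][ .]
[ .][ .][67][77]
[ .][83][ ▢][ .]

81

Row 2: 63 + 73 + 75 + ? = 280, so (2,4) = 69.
From column 2, 280 − (59 + 73 + 83) gives (3,2) = 65.
Main diagonal: 85 + 73 + 67 + ? = 280, so (4,4) = 55.
Row 3 needs 280; the known cells sum to 209, so (3,1) = 71.
Column 1 must total 280; the given cells sum to 219, so (4,1) = 61.
Column 4 must total 280; the given cells sum to 201, so (1,4) = 79.
Using row 1: 85 + 59 + 79 + ? → (1,3) = 280 − 223 = 57.
The remaining cell in row 4 is (4,3) = 280 − 199 = 81.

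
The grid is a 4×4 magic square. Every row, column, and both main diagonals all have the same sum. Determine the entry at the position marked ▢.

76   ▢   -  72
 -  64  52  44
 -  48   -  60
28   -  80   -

Anti-diagonal is complete and sums to 200; that is the magic constant.
Row 2 needs 200; the known cells sum to 160, so (2,1) = 40.
From column 1, 200 − (76 + 40 + 28) gives (3,1) = 56.
Using column 4: 72 + 44 + 60 + ? → (4,4) = 200 − 176 = 24.
Main diagonal needs 200; the known cells sum to 164, so (3,3) = 36.
From row 4, 200 − (28 + 80 + 24) gives (4,2) = 68.
Column 2: 64 + 48 + 68 + ? = 200, so (1,2) = 20.

20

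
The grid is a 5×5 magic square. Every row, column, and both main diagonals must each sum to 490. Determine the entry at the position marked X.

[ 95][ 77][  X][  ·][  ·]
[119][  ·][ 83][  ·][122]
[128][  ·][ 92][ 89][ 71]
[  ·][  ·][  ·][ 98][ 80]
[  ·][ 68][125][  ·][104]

Row 3 needs 490; the known cells sum to 380, so (3,2) = 110.
The remaining cell in column 5 is (1,5) = 490 − 377 = 113.
From main diagonal, 490 − (95 + 92 + 98 + 104) gives (2,2) = 101.
From row 2, 490 − (119 + 101 + 83 + 122) gives (2,4) = 65.
Using column 2: 77 + 101 + 110 + 68 + ? → (4,2) = 490 − 356 = 134.
The remaining cell in anti-diagonal is (5,1) = 490 − 404 = 86.
From row 5, 490 − (86 + 68 + 125 + 104) gives (5,4) = 107.
Column 1 needs 490; the known cells sum to 428, so (4,1) = 62.
Column 4 needs 490; the known cells sum to 359, so (1,4) = 131.
Row 1: 95 + 77 + 131 + 113 + ? = 490, so (1,3) = 74.

74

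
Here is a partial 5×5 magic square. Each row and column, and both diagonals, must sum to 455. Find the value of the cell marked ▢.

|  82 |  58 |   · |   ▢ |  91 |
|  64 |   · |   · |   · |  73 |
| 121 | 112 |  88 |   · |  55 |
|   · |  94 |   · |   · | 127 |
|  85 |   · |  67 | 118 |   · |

From row 3, 455 − (121 + 112 + 88 + 55) gives (3,4) = 79.
Using column 1: 82 + 64 + 121 + 85 + ? → (4,1) = 455 − 352 = 103.
Column 5 needs 455; the known cells sum to 346, so (5,5) = 109.
The remaining cell in anti-diagonal is (2,4) = 455 − 358 = 97.
Using row 5: 85 + 67 + 118 + 109 + ? → (5,2) = 455 − 379 = 76.
Column 2 needs 455; the known cells sum to 340, so (2,2) = 115.
Main diagonal must total 455; the given cells sum to 394, so (4,4) = 61.
The remaining cell in row 2 is (2,3) = 455 − 349 = 106.
Row 4 needs 455; the known cells sum to 385, so (4,3) = 70.
Column 3: 106 + 88 + 70 + 67 + ? = 455, so (1,3) = 124.
Column 4 needs 455; the known cells sum to 355, so (1,4) = 100.

100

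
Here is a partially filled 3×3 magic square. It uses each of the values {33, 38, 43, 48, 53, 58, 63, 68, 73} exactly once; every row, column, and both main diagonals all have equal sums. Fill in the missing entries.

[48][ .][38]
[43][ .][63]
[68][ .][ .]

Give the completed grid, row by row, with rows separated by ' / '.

The 9 entries sum to 477, so each line sums to 477/3 = 159.
From row 1, 159 − (48 + 38) gives (1,2) = 73.
From row 2, 159 − (43 + 63) gives (2,2) = 53.
Column 2: 73 + 53 + ? = 159, so (3,2) = 33.
Column 3 needs 159; the known cells sum to 101, so (3,3) = 58.

48 73 38 / 43 53 63 / 68 33 58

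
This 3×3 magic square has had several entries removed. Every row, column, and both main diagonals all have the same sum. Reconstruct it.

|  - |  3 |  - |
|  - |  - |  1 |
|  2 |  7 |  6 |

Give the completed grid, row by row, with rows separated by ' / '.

4 3 8 / 9 5 1 / 2 7 6

Row 3 is already complete: 2 + 7 + 6 = 15, so that is the magic constant.
Column 2: 3 + 7 + ? = 15, so (2,2) = 5.
Column 3: 1 + 6 + ? = 15, so (1,3) = 8.
Main diagonal: 5 + 6 + ? = 15, so (1,1) = 4.
The remaining cell in row 2 is (2,1) = 15 − 6 = 9.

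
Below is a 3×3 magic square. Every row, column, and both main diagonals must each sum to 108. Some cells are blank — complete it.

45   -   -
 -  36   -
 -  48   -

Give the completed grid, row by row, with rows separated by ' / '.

45 24 39 / 30 36 42 / 33 48 27

Column 2 needs 108; the known cells sum to 84, so (1,2) = 24.
From main diagonal, 108 − (45 + 36) gives (3,3) = 27.
The remaining cell in row 1 is (1,3) = 108 − 69 = 39.
Row 3: 48 + 27 + ? = 108, so (3,1) = 33.
Column 1: 45 + 33 + ? = 108, so (2,1) = 30.
Column 3 must total 108; the given cells sum to 66, so (2,3) = 42.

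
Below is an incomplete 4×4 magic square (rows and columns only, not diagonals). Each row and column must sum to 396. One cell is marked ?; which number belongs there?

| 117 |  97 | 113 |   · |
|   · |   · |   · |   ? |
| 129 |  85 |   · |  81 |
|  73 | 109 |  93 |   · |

125

Using row 1: 117 + 97 + 113 + ? → (1,4) = 396 − 327 = 69.
Using row 3: 129 + 85 + 81 + ? → (3,3) = 396 − 295 = 101.
The remaining cell in row 4 is (4,4) = 396 − 275 = 121.
Column 1 needs 396; the known cells sum to 319, so (2,1) = 77.
Using column 2: 97 + 85 + 109 + ? → (2,2) = 396 − 291 = 105.
Column 3 needs 396; the known cells sum to 307, so (2,3) = 89.
Using column 4: 69 + 81 + 121 + ? → (2,4) = 396 − 271 = 125.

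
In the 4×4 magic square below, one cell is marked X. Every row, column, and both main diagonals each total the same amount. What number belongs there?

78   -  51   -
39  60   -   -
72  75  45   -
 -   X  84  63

Main diagonal is complete and sums to 246; that is the magic constant.
The remaining cell in row 3 is (3,4) = 246 − 192 = 54.
The remaining cell in column 1 is (4,1) = 246 − 189 = 57.
Column 3 needs 246; the known cells sum to 180, so (2,3) = 66.
From anti-diagonal, 246 − (66 + 75 + 57) gives (1,4) = 48.
Row 1: 78 + 51 + 48 + ? = 246, so (1,2) = 69.
Row 2 needs 246; the known cells sum to 165, so (2,4) = 81.
Using row 4: 57 + 84 + 63 + ? → (4,2) = 246 − 204 = 42.

42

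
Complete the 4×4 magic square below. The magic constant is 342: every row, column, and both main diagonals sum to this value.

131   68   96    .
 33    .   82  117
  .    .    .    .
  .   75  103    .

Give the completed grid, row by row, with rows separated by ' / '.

131 68 96 47 / 33 110 82 117 / 54 89 61 138 / 124 75 103 40

Row 1: 131 + 68 + 96 + ? = 342, so (1,4) = 47.
Using row 2: 33 + 82 + 117 + ? → (2,2) = 342 − 232 = 110.
Column 2 must total 342; the given cells sum to 253, so (3,2) = 89.
Column 3 must total 342; the given cells sum to 281, so (3,3) = 61.
Main diagonal: 131 + 110 + 61 + ? = 342, so (4,4) = 40.
From anti-diagonal, 342 − (47 + 82 + 89) gives (4,1) = 124.
Column 1 must total 342; the given cells sum to 288, so (3,1) = 54.
From column 4, 342 − (47 + 117 + 40) gives (3,4) = 138.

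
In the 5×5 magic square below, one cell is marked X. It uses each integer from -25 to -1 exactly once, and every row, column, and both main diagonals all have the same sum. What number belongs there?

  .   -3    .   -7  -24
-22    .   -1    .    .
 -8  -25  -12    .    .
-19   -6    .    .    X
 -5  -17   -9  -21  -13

The entries are -25 through -1, which sum to -325, so each line sums to -325/5 = -65.
Column 1 must total -65; the given cells sum to -54, so (1,1) = -11.
The remaining cell in column 2 is (2,2) = -65 − (-51) = -14.
Main diagonal must total -65; the given cells sum to -50, so (4,4) = -15.
Anti-diagonal must total -65; the given cells sum to -47, so (2,4) = -18.
From row 1, -65 − (-11 + (-3) + (-7) + (-24)) gives (1,3) = -20.
Row 2 must total -65; the given cells sum to -55, so (2,5) = -10.
The remaining cell in column 3 is (4,3) = -65 − (-42) = -23.
Column 4 needs -65; the known cells sum to -61, so (3,4) = -4.
Using row 3: -8 + (-25) + (-12) + (-4) + ? → (3,5) = -65 − (-49) = -16.
Row 4: -19 + (-6) + (-23) + (-15) + ? = -65, so (4,5) = -2.

-2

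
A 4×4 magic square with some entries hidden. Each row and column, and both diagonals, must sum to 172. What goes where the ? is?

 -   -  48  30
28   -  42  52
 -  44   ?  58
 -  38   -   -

From row 2, 172 − (28 + 42 + 52) gives (2,2) = 50.
Column 2 must total 172; the given cells sum to 132, so (1,2) = 40.
Column 4 must total 172; the given cells sum to 140, so (4,4) = 32.
Anti-diagonal must total 172; the given cells sum to 116, so (4,1) = 56.
Using row 1: 40 + 48 + 30 + ? → (1,1) = 172 − 118 = 54.
Row 4: 56 + 38 + 32 + ? = 172, so (4,3) = 46.
Column 1 needs 172; the known cells sum to 138, so (3,1) = 34.
Column 3: 48 + 42 + 46 + ? = 172, so (3,3) = 36.

36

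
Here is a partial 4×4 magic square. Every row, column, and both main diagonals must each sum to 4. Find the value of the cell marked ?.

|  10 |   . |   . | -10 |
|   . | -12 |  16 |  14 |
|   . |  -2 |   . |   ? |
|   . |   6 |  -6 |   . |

Using row 2: -12 + 16 + 14 + ? → (2,1) = 4 − 18 = -14.
From column 2, 4 − (-12 + (-2) + 6) gives (1,2) = 12.
The remaining cell in anti-diagonal is (4,1) = 4 − 4 = 0.
Row 1 needs 4; the known cells sum to 12, so (1,3) = -8.
Row 4 needs 4; the known cells sum to 0, so (4,4) = 4.
The remaining cell in column 1 is (3,1) = 4 − (-4) = 8.
Column 3 must total 4; the given cells sum to 2, so (3,3) = 2.
Column 4 must total 4; the given cells sum to 8, so (3,4) = -4.

-4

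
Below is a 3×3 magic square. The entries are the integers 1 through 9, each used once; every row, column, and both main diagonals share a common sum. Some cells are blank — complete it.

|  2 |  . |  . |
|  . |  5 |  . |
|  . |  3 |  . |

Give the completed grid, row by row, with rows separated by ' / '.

The entries are 1 through 9, which sum to 45, so each line sums to 45/3 = 15.
Column 2 needs 15; the known cells sum to 8, so (1,2) = 7.
Main diagonal needs 15; the known cells sum to 7, so (3,3) = 8.
Using row 1: 2 + 7 + ? → (1,3) = 15 − 9 = 6.
The remaining cell in row 3 is (3,1) = 15 − 11 = 4.
Column 1: 2 + 4 + ? = 15, so (2,1) = 9.
The remaining cell in column 3 is (2,3) = 15 − 14 = 1.

2 7 6 / 9 5 1 / 4 3 8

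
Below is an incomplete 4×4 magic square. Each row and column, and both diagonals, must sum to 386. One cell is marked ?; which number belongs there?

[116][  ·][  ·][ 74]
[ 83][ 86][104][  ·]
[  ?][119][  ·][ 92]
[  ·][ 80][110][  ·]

The remaining cell in row 2 is (2,4) = 386 − 273 = 113.
The remaining cell in column 2 is (1,2) = 386 − 285 = 101.
The remaining cell in column 4 is (4,4) = 386 − 279 = 107.
Main diagonal must total 386; the given cells sum to 309, so (3,3) = 77.
Anti-diagonal needs 386; the known cells sum to 297, so (4,1) = 89.
Using row 1: 116 + 101 + 74 + ? → (1,3) = 386 − 291 = 95.
Row 3 must total 386; the given cells sum to 288, so (3,1) = 98.

98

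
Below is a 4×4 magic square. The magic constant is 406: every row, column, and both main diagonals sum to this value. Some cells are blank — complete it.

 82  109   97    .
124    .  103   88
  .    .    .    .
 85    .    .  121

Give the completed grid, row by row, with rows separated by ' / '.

The remaining cell in row 1 is (1,4) = 406 − 288 = 118.
Using row 2: 124 + 103 + 88 + ? → (2,2) = 406 − 315 = 91.
Using column 1: 82 + 124 + 85 + ? → (3,1) = 406 − 291 = 115.
Column 4 must total 406; the given cells sum to 327, so (3,4) = 79.
From main diagonal, 406 − (82 + 91 + 121) gives (3,3) = 112.
Anti-diagonal needs 406; the known cells sum to 306, so (3,2) = 100.
Column 2 needs 406; the known cells sum to 300, so (4,2) = 106.
From column 3, 406 − (97 + 103 + 112) gives (4,3) = 94.

82 109 97 118 / 124 91 103 88 / 115 100 112 79 / 85 106 94 121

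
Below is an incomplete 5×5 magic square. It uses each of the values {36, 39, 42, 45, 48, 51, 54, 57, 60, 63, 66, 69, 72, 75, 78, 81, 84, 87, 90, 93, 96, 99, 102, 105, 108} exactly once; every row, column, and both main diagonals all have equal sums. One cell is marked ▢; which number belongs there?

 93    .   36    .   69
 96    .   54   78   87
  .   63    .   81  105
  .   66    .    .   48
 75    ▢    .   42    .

The 25 entries sum to 1800, so each line sums to 1800/5 = 360.
Row 2 must total 360; the given cells sum to 315, so (2,2) = 45.
The remaining cell in column 5 is (5,5) = 360 − 309 = 51.
From anti-diagonal, 360 − (69 + 78 + 66 + 75) gives (3,3) = 72.
Row 3 needs 360; the known cells sum to 321, so (3,1) = 39.
Using column 1: 93 + 96 + 39 + 75 + ? → (4,1) = 360 − 303 = 57.
Main diagonal must total 360; the given cells sum to 261, so (4,4) = 99.
The remaining cell in row 4 is (4,3) = 360 − 270 = 90.
Column 3: 36 + 54 + 72 + 90 + ? = 360, so (5,3) = 108.
Using column 4: 78 + 81 + 99 + 42 + ? → (1,4) = 360 − 300 = 60.
Using row 1: 93 + 36 + 60 + 69 + ? → (1,2) = 360 − 258 = 102.
Using row 5: 75 + 108 + 42 + 51 + ? → (5,2) = 360 − 276 = 84.

84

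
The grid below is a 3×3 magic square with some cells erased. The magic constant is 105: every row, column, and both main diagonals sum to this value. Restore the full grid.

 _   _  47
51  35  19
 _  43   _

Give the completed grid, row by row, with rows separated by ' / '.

From column 2, 105 − (35 + 43) gives (1,2) = 27.
Column 3 must total 105; the given cells sum to 66, so (3,3) = 39.
The remaining cell in main diagonal is (1,1) = 105 − 74 = 31.
Using anti-diagonal: 47 + 35 + ? → (3,1) = 105 − 82 = 23.

31 27 47 / 51 35 19 / 23 43 39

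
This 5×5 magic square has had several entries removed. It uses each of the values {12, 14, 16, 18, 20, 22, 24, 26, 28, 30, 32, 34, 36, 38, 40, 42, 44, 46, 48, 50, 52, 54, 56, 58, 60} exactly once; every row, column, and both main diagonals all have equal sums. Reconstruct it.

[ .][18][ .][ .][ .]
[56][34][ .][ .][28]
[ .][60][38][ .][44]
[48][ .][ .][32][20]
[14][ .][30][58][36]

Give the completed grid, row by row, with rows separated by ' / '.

40 18 46 24 52 / 56 34 12 50 28 / 22 60 38 16 44 / 48 26 54 32 20 / 14 42 30 58 36

The 25 entries sum to 900, so each line sums to 900/5 = 180.
Row 5 needs 180; the known cells sum to 138, so (5,2) = 42.
Using column 2: 18 + 34 + 60 + 42 + ? → (4,2) = 180 − 154 = 26.
Column 5 needs 180; the known cells sum to 128, so (1,5) = 52.
From main diagonal, 180 − (34 + 38 + 32 + 36) gives (1,1) = 40.
Using anti-diagonal: 52 + 38 + 26 + 14 + ? → (2,4) = 180 − 130 = 50.
From row 2, 180 − (56 + 34 + 50 + 28) gives (2,3) = 12.
The remaining cell in row 4 is (4,3) = 180 − 126 = 54.
Using column 1: 40 + 56 + 48 + 14 + ? → (3,1) = 180 − 158 = 22.
The remaining cell in column 3 is (1,3) = 180 − 134 = 46.
Row 1 needs 180; the known cells sum to 156, so (1,4) = 24.
From row 3, 180 − (22 + 60 + 38 + 44) gives (3,4) = 16.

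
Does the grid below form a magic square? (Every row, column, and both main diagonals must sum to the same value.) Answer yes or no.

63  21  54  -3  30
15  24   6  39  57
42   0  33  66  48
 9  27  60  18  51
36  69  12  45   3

Row 1: 63 + 21 + 54 + (-3) + 30 = 165.
Row 2: 15 + 24 + 6 + 39 + 57 = 141.
Row 3: 42 + 0 + 33 + 66 + 48 = 189.
Row 4: 9 + 27 + 60 + 18 + 51 = 165.
Row 5: 36 + 69 + 12 + 45 + 3 = 165.
Column 1: 63 + 15 + 42 + 9 + 36 = 165.
Column 2: 21 + 24 + 0 + 27 + 69 = 141.
Column 3: 54 + 6 + 33 + 60 + 12 = 165.
Column 4: -3 + 39 + 66 + 18 + 45 = 165.
Column 5: 30 + 57 + 48 + 51 + 3 = 189.
Main diagonal: 63 + 24 + 33 + 18 + 3 = 141.
Anti-diagonal: 30 + 39 + 33 + 27 + 36 = 165.

No — column 1 sums to 165 but main diagonal sums to 141.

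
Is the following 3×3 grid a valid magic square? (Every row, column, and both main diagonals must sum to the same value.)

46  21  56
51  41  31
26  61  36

Yes

Row 1: 46 + 21 + 56 = 123.
Row 2: 51 + 41 + 31 = 123.
Row 3: 26 + 61 + 36 = 123.
Column 1: 46 + 51 + 26 = 123.
Column 2: 21 + 41 + 61 = 123.
Column 3: 56 + 31 + 36 = 123.
Main diagonal: 46 + 41 + 36 = 123.
Anti-diagonal: 56 + 41 + 26 = 123.
All lines sum to 123.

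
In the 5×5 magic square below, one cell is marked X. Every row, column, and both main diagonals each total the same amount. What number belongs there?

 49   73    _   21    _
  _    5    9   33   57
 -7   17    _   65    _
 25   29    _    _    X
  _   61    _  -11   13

1

Column 2 is complete and sums to 185; that is the magic constant.
From row 2, 185 − (5 + 9 + 33 + 57) gives (2,1) = 81.
Column 1 must total 185; the given cells sum to 148, so (5,1) = 37.
From column 4, 185 − (21 + 33 + 65 + (-11)) gives (4,4) = 77.
Main diagonal: 49 + 5 + 77 + 13 + ? = 185, so (3,3) = 41.
From anti-diagonal, 185 − (33 + 41 + 29 + 37) gives (1,5) = 45.
The remaining cell in row 1 is (1,3) = 185 − 188 = -3.
From row 3, 185 − (-7 + 17 + 41 + 65) gives (3,5) = 69.
Using row 5: 37 + 61 + (-11) + 13 + ? → (5,3) = 185 − 100 = 85.
From column 3, 185 − (-3 + 9 + 41 + 85) gives (4,3) = 53.
Using column 5: 45 + 57 + 69 + 13 + ? → (4,5) = 185 − 184 = 1.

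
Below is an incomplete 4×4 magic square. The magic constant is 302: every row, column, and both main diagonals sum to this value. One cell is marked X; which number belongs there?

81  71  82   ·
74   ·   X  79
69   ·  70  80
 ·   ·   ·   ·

73

From row 1, 302 − (81 + 71 + 82) gives (1,4) = 68.
Using row 3: 69 + 70 + 80 + ? → (3,2) = 302 − 219 = 83.
Column 1: 81 + 74 + 69 + ? = 302, so (4,1) = 78.
Column 4 must total 302; the given cells sum to 227, so (4,4) = 75.
Using main diagonal: 81 + 70 + 75 + ? → (2,2) = 302 − 226 = 76.
From anti-diagonal, 302 − (68 + 83 + 78) gives (2,3) = 73.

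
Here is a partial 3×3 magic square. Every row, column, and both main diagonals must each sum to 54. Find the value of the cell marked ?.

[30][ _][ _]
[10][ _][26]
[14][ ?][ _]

34

Row 2: 10 + 26 + ? = 54, so (2,2) = 18.
Main diagonal needs 54; the known cells sum to 48, so (3,3) = 6.
Anti-diagonal needs 54; the known cells sum to 32, so (1,3) = 22.
Row 1: 30 + 22 + ? = 54, so (1,2) = 2.
The remaining cell in row 3 is (3,2) = 54 − 20 = 34.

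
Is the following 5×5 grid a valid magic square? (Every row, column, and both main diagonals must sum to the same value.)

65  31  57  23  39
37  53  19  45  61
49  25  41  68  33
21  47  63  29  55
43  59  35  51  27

No — column 4 sums to 216 but column 2 sums to 215.

Row 1: 65 + 31 + 57 + 23 + 39 = 215.
Row 2: 37 + 53 + 19 + 45 + 61 = 215.
Row 3: 49 + 25 + 41 + 68 + 33 = 216.
Row 4: 21 + 47 + 63 + 29 + 55 = 215.
Row 5: 43 + 59 + 35 + 51 + 27 = 215.
Column 1: 65 + 37 + 49 + 21 + 43 = 215.
Column 2: 31 + 53 + 25 + 47 + 59 = 215.
Column 3: 57 + 19 + 41 + 63 + 35 = 215.
Column 4: 23 + 45 + 68 + 29 + 51 = 216.
Column 5: 39 + 61 + 33 + 55 + 27 = 215.
Main diagonal: 65 + 53 + 41 + 29 + 27 = 215.
Anti-diagonal: 39 + 45 + 41 + 47 + 43 = 215.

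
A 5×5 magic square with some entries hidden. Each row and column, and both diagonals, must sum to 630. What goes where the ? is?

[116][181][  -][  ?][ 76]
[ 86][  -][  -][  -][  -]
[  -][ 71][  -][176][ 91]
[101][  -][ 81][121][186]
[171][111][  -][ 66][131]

Row 4: 101 + 81 + 121 + 186 + ? = 630, so (4,2) = 141.
Row 5 needs 630; the known cells sum to 479, so (5,3) = 151.
Column 1 must total 630; the given cells sum to 474, so (3,1) = 156.
The remaining cell in column 2 is (2,2) = 630 − 504 = 126.
Column 5 needs 630; the known cells sum to 484, so (2,5) = 146.
Using main diagonal: 116 + 126 + 121 + 131 + ? → (3,3) = 630 − 494 = 136.
Anti-diagonal needs 630; the known cells sum to 524, so (2,4) = 106.
Row 2 needs 630; the known cells sum to 464, so (2,3) = 166.
Column 3: 166 + 136 + 81 + 151 + ? = 630, so (1,3) = 96.
Column 4: 106 + 176 + 121 + 66 + ? = 630, so (1,4) = 161.

161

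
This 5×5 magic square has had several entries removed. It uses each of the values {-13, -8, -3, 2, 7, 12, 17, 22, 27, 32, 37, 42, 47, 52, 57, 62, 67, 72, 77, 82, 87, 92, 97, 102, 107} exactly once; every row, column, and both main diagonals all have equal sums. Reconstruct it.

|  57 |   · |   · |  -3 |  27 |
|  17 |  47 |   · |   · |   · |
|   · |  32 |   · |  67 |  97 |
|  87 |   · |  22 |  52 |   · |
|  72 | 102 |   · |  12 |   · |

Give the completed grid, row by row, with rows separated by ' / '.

The 25 entries sum to 1175, so each line sums to 1175/5 = 235.
The remaining cell in column 1 is (3,1) = 235 − 233 = 2.
Using column 4: -3 + 67 + 52 + 12 + ? → (2,4) = 235 − 128 = 107.
Row 3 needs 235; the known cells sum to 198, so (3,3) = 37.
The remaining cell in main diagonal is (5,5) = 235 − 193 = 42.
Anti-diagonal needs 235; the known cells sum to 243, so (4,2) = -8.
Row 4: 87 + (-8) + 22 + 52 + ? = 235, so (4,5) = 82.
Row 5 must total 235; the given cells sum to 228, so (5,3) = 7.
Column 2 needs 235; the known cells sum to 173, so (1,2) = 62.
The remaining cell in column 5 is (2,5) = 235 − 248 = -13.
Row 1 needs 235; the known cells sum to 143, so (1,3) = 92.
The remaining cell in row 2 is (2,3) = 235 − 158 = 77.

57 62 92 -3 27 / 17 47 77 107 -13 / 2 32 37 67 97 / 87 -8 22 52 82 / 72 102 7 12 42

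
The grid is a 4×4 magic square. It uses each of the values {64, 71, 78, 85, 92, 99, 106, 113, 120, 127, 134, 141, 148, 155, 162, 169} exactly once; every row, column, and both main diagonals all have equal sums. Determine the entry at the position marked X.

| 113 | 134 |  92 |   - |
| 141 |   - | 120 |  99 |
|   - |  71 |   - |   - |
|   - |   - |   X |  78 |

85

The 16 entries sum to 1864, so each line sums to 1864/4 = 466.
The remaining cell in row 1 is (1,4) = 466 − 339 = 127.
The remaining cell in row 2 is (2,2) = 466 − 360 = 106.
Column 2 needs 466; the known cells sum to 311, so (4,2) = 155.
Column 4 must total 466; the given cells sum to 304, so (3,4) = 162.
The remaining cell in main diagonal is (3,3) = 466 − 297 = 169.
Anti-diagonal: 127 + 120 + 71 + ? = 466, so (4,1) = 148.
Using row 3: 71 + 169 + 162 + ? → (3,1) = 466 − 402 = 64.
Row 4 needs 466; the known cells sum to 381, so (4,3) = 85.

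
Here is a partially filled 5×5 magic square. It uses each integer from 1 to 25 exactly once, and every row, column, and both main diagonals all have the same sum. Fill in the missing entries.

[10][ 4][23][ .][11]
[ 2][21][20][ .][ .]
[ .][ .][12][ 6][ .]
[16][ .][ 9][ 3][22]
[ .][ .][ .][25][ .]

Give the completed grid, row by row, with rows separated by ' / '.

The entries are 1 through 25, which sum to 325, so each line sums to 325/5 = 65.
Row 1 must total 65; the given cells sum to 48, so (1,4) = 17.
The remaining cell in row 4 is (4,2) = 65 − 50 = 15.
Column 3 must total 65; the given cells sum to 64, so (5,3) = 1.
Column 4 needs 65; the known cells sum to 51, so (2,4) = 14.
The remaining cell in main diagonal is (5,5) = 65 − 46 = 19.
Using anti-diagonal: 11 + 14 + 12 + 15 + ? → (5,1) = 65 − 52 = 13.
Row 2 must total 65; the given cells sum to 57, so (2,5) = 8.
Using row 5: 13 + 1 + 25 + 19 + ? → (5,2) = 65 − 58 = 7.
Column 1 needs 65; the known cells sum to 41, so (3,1) = 24.
The remaining cell in column 2 is (3,2) = 65 − 47 = 18.
From column 5, 65 − (11 + 8 + 22 + 19) gives (3,5) = 5.

10 4 23 17 11 / 2 21 20 14 8 / 24 18 12 6 5 / 16 15 9 3 22 / 13 7 1 25 19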